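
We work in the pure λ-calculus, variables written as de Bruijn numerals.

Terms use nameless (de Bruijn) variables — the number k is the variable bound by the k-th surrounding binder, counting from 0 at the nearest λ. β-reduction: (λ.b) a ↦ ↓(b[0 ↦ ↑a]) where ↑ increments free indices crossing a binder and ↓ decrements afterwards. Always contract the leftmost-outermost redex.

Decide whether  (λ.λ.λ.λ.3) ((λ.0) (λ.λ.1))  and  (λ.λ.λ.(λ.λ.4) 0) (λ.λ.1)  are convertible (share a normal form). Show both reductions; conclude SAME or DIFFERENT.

Answer: SAME — A ⇓ λ.λ.λ.λ.λ.1, B ⇓ λ.λ.λ.λ.λ.1

Working:
Term A:
  start: (λ.λ.λ.λ.3) ((λ.0) (λ.λ.1))
  →1  λ.λ.λ.(λ.0) (λ.λ.1)
  →2  λ.λ.λ.λ.λ.1

Term B:
  start: (λ.λ.λ.(λ.λ.4) 0) (λ.λ.1)
  →1  λ.λ.(λ.λ.λ.λ.1) 0
  →2  λ.λ.λ.λ.λ.1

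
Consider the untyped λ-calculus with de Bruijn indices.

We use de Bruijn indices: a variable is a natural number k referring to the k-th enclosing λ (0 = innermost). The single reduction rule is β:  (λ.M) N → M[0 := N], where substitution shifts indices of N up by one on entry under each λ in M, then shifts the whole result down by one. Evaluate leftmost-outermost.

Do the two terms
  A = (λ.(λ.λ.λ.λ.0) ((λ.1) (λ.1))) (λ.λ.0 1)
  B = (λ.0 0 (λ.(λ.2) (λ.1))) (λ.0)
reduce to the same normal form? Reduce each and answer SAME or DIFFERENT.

Term A:
  start: (λ.(λ.λ.λ.λ.0) ((λ.1) (λ.1))) (λ.λ.0 1)
  [1] (λ.λ.λ.λ.0) ((λ.λ.λ.0 1) (λ.λ.λ.0 1))
  [2] λ.λ.λ.0

Term B:
  start: (λ.0 0 (λ.(λ.2) (λ.1))) (λ.0)
  [1] (λ.0) (λ.0) (λ.(λ.λ.0) (λ.1))
  [2] (λ.0) (λ.(λ.λ.0) (λ.1))
  [3] λ.(λ.λ.0) (λ.1)
  [4] λ.λ.0

Answer: DIFFERENT — A ⇓ λ.λ.λ.0, B ⇓ λ.λ.0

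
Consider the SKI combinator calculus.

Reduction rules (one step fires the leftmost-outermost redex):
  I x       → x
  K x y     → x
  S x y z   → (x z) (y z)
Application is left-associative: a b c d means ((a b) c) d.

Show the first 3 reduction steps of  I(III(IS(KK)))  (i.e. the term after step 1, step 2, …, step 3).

Answer: after 3 steps: I(IS(KK))

Derivation:
  start: I(III(IS(KK)))
  →1  III(IS(KK))
  →2  II(IS(KK))
  →3  I(IS(KK))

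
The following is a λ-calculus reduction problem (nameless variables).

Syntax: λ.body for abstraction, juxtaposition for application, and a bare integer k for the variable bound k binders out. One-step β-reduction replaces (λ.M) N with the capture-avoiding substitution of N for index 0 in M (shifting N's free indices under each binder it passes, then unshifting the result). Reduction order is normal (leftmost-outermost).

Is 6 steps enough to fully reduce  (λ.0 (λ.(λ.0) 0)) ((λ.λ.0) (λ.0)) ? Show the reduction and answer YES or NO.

Answer: YES — reaches normal form λ.0 in 4 ≤ 6 steps

Working:
  start: (λ.0 (λ.(λ.0) 0)) ((λ.λ.0) (λ.0))
  [1] (λ.λ.0) (λ.0) (λ.(λ.0) 0)
  [2] (λ.0) (λ.(λ.0) 0)
  [3] λ.(λ.0) 0
  [4] λ.0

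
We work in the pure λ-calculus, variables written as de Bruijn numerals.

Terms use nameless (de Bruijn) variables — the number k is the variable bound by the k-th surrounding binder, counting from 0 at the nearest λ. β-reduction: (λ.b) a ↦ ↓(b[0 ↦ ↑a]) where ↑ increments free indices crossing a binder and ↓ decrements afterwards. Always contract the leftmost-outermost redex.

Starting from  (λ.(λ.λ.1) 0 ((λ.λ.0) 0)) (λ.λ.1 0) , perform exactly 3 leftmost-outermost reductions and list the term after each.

  start: (λ.(λ.λ.1) 0 ((λ.λ.0) 0)) (λ.λ.1 0)
  →1  (λ.λ.1) (λ.λ.1 0) ((λ.λ.0) (λ.λ.1 0))
  →2  (λ.λ.λ.1 0) ((λ.λ.0) (λ.λ.1 0))
  →3  λ.λ.1 0

Answer: after 3 steps: λ.λ.1 0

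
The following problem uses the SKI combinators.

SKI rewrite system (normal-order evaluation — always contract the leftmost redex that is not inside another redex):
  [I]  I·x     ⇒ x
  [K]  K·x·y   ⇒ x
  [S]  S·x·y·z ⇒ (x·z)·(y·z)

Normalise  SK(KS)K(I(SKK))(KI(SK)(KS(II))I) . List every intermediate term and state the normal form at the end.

Answer: normal form = SKK  (in 4 steps)

Reduction:
  start: SK(KS)K(I(SKK))(KI(SK)(KS(II))I)
  [1] KK(KSK)(I(SKK))(KI(SK)(KS(II))I)
  [2] K(I(SKK))(KI(SK)(KS(II))I)
  [3] I(SKK)
  [4] SKK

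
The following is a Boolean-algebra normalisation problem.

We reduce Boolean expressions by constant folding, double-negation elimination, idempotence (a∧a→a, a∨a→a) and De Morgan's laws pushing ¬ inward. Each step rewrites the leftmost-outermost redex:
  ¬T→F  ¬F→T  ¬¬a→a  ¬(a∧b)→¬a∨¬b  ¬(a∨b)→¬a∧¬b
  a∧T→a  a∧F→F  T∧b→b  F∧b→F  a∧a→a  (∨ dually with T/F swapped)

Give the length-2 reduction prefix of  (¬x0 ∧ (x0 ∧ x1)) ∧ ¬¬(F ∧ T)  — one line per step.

Answer: after 2 steps: (¬x0 ∧ (x0 ∧ x1)) ∧ F

Derivation:
  start: (¬x0 ∧ (x0 ∧ x1)) ∧ ¬¬(F ∧ T)
  →1  (¬x0 ∧ (x0 ∧ x1)) ∧ (F ∧ T)
  →2  (¬x0 ∧ (x0 ∧ x1)) ∧ F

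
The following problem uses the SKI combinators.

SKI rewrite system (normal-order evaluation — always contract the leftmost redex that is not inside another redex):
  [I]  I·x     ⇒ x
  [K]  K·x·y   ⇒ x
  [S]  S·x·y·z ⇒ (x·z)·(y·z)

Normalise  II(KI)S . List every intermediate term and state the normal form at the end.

  start: II(KI)S
  step 1: I(KI)S
  step 2: KIS
  step 3: I

Answer: normal form = I  (in 3 steps)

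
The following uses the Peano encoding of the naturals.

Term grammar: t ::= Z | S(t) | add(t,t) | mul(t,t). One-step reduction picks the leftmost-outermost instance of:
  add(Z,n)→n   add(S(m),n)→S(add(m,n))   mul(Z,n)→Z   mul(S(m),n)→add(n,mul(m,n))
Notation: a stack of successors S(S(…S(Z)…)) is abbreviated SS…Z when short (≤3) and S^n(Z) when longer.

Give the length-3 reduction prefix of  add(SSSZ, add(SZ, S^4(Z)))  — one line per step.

  start: add(SSSZ, add(SZ, S^4(Z)))
  [1] S(add(SSZ, add(SZ, S^4(Z))))
  [2] S(S(add(SZ, add(SZ, S^4(Z)))))
  [3] S(S(S(add(Z, add(SZ, S^4(Z))))))

Answer: after 3 steps: S(S(S(add(Z, add(SZ, S^4(Z))))))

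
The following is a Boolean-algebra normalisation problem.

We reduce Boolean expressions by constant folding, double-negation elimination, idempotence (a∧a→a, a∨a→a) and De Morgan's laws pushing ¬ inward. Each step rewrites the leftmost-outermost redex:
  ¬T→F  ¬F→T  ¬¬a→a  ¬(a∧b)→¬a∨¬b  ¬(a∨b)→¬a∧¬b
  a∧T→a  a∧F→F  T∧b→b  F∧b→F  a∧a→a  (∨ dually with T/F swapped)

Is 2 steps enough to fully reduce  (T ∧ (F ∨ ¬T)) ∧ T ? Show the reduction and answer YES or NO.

  start: (T ∧ (F ∨ ¬T)) ∧ T
  step 1: T ∧ (F ∨ ¬T)
  step 2: F ∨ ¬T

Answer: NO — after 2 steps the term is F ∨ ¬T, not yet normal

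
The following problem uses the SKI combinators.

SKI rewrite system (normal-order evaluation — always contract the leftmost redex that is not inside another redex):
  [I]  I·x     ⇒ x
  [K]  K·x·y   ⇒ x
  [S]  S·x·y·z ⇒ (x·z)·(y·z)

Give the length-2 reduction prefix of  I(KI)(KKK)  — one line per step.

Answer: after 2 steps: I

Derivation:
  start: I(KI)(KKK)
  →1  KI(KKK)
  →2  I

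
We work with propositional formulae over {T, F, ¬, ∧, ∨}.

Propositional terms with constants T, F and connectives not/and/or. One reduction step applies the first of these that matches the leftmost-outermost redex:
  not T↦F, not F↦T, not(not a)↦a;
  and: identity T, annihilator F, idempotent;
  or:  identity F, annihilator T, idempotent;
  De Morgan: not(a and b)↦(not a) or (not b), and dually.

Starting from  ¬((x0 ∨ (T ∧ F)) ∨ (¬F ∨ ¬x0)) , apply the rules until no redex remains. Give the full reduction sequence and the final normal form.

  start: ¬((x0 ∨ (T ∧ F)) ∨ (¬F ∨ ¬x0))
  [1] ¬(x0 ∨ (T ∧ F)) ∧ ¬(¬F ∨ ¬x0)
  [2] (¬x0 ∧ ¬(T ∧ F)) ∧ ¬(¬F ∨ ¬x0)
  [3] (¬x0 ∧ (¬T ∨ ¬F)) ∧ ¬(¬F ∨ ¬x0)
  [4] (¬x0 ∧ (F ∨ ¬F)) ∧ ¬(¬F ∨ ¬x0)
  [5] (¬x0 ∧ ¬F) ∧ ¬(¬F ∨ ¬x0)
  [6] (¬x0 ∧ T) ∧ ¬(¬F ∨ ¬x0)
  [7] ¬x0 ∧ ¬(¬F ∨ ¬x0)
  [8] ¬x0 ∧ (¬¬F ∧ ¬¬x0)
  [9] ¬x0 ∧ (F ∧ ¬¬x0)
  [10] ¬x0 ∧ F
  [11] F

Answer: normal form = F  (in 11 steps)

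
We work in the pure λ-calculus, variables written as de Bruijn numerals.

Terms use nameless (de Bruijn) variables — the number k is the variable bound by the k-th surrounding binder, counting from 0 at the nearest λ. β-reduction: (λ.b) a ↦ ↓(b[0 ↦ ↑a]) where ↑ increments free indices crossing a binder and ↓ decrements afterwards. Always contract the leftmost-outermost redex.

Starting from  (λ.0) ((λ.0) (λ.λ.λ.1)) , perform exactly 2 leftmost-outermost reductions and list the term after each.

Answer: after 2 steps: λ.λ.λ.1

Working:
  start: (λ.0) ((λ.0) (λ.λ.λ.1))
  step 1: (λ.0) (λ.λ.λ.1)
  step 2: λ.λ.λ.1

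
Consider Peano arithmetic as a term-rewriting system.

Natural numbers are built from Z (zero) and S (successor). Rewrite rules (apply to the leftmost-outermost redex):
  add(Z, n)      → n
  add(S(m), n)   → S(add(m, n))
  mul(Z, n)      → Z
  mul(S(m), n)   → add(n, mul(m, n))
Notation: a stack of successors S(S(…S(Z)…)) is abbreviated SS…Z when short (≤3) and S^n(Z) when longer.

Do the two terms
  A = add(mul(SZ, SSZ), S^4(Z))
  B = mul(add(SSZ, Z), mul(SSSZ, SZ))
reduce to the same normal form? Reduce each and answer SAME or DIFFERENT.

Term A:
  start: add(mul(SZ, SSZ), S^4(Z))
  [1] add(add(SSZ, mul(Z, SSZ)), S^4(Z))
  [2] add(S(add(SZ, mul(Z, SSZ))), S^4(Z))
  [3] S(add(add(SZ, mul(Z, SSZ)), S^4(Z)))
  [4] S(add(S(add(Z, mul(Z, SSZ))), S^4(Z)))
  [5] S(S(add(add(Z, mul(Z, SSZ)), S^4(Z))))
  [6] S(S(add(mul(Z, SSZ), S^4(Z))))
  [7] S(S(add(Z, S^4(Z))))
  [8] S^6(Z)

Term B:
  start: mul(add(SSZ, Z), mul(SSSZ, SZ))
  [1] mul(S(add(SZ, Z)), mul(SSSZ, SZ))
  [2] add(mul(SSSZ, SZ), mul(add(SZ, Z), mul(SSSZ, SZ)))
  [3] add(add(SZ, mul(SSZ, SZ)), mul(add(SZ, Z), mul(SSSZ, SZ)))
  [4] add(S(add(Z, mul(SSZ, SZ))), mul(add(SZ, Z), mul(SSSZ, SZ)))
  [5] S(add(add(Z, mul(SSZ, SZ)), mul(add(SZ, Z), mul(SSSZ, SZ))))
  [6] S(add(mul(SSZ, SZ), mul(add(SZ, Z), mul(SSSZ, SZ))))
  [7] S(add(add(SZ, mul(SZ, SZ)), mul(add(SZ, Z), mul(SSSZ, SZ))))
  [8] S(add(S(add(Z, mul(SZ, SZ))), mul(add(SZ, Z), mul(SSSZ, SZ))))
  [9] S(S(add(add(Z, mul(SZ, SZ)), mul(add(SZ, Z), mul(SSSZ, SZ)))))
  [10] S(S(add(mul(SZ, SZ), mul(add(SZ, Z), mul(SSSZ, SZ)))))
  [11] S(S(add(add(SZ, mul(Z, SZ)), mul(add(SZ, Z), mul(SSSZ, SZ)))))
  [12] S(S(add(S(add(Z, mul(Z, SZ))), mul(add(SZ, Z), mul(SSSZ, SZ)))))
  [13] S(S(S(add(add(Z, mul(Z, SZ)), mul(add(SZ, Z), mul(SSSZ, SZ))))))
  [14] S(S(S(add(mul(Z, SZ), mul(add(SZ, Z), mul(SSSZ, SZ))))))
  [15] S(S(S(add(Z, mul(add(SZ, Z), mul(SSSZ, SZ))))))
  [16] S(S(S(mul(add(SZ, Z), mul(SSSZ, SZ)))))
  [17] S(S(S(mul(S(add(Z, Z)), mul(SSSZ, SZ)))))
  [18] S(S(S(add(mul(SSSZ, SZ), mul(add(Z, Z), mul(SSSZ, SZ))))))
  [19] S(S(S(add(add(SZ, mul(SSZ, SZ)), mul(add(Z, Z), mul(SSSZ, SZ))))))
  [20] S(S(S(add(S(add(Z, mul(SSZ, SZ))), mul(add(Z, Z), mul(SSSZ, SZ))))))
  [21] S(S(S(S(add(add(Z, mul(SSZ, SZ)), mul(add(Z, Z), mul(SSSZ, SZ)))))))
  [22] S(S(S(S(add(mul(SSZ, SZ), mul(add(Z, Z), mul(SSSZ, SZ)))))))
  [23] S(S(S(S(add(add(SZ, mul(SZ, SZ)), mul(add(Z, Z), mul(SSSZ, SZ)))))))
  [24] S(S(S(S(add(S(add(Z, mul(SZ, SZ))), mul(add(Z, Z), mul(SSSZ, SZ)))))))
  [25] S(S(S(S(S(add(add(Z, mul(SZ, SZ)), mul(add(Z, Z), mul(SSSZ, SZ))))))))
  [26] S(S(S(S(S(add(mul(SZ, SZ), mul(add(Z, Z), mul(SSSZ, SZ))))))))
  [27] S(S(S(S(S(add(add(SZ, mul(Z, SZ)), mul(add(Z, Z), mul(SSSZ, SZ))))))))
  [28] S(S(S(S(S(add(S(add(Z, mul(Z, SZ))), mul(add(Z, Z), mul(SSSZ, SZ))))))))
  [29] S(S(S(S(S(S(add(add(Z, mul(Z, SZ)), mul(add(Z, Z), mul(SSSZ, SZ)))))))))
  [30] S(S(S(S(S(S(add(mul(Z, SZ), mul(add(Z, Z), mul(SSSZ, SZ)))))))))
  [31] S(S(S(S(S(S(add(Z, mul(add(Z, Z), mul(SSSZ, SZ)))))))))
  [32] S(S(S(S(S(S(mul(add(Z, Z), mul(SSSZ, SZ))))))))
  [33] S(S(S(S(S(S(mul(Z, mul(SSSZ, SZ))))))))
  [34] S^6(Z)

Answer: SAME — A ⇓ S^6(Z), B ⇓ S^6(Z)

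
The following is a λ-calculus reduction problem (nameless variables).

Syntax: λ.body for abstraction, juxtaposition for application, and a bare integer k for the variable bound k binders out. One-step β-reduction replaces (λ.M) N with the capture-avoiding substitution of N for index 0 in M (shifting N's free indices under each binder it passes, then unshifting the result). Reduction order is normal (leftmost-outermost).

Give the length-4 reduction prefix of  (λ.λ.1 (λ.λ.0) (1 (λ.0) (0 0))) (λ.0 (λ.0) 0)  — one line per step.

Answer: after 4 steps: λ.(λ.λ.0) ((λ.0 (λ.0) 0) (λ.0) (0 0))

Derivation:
  start: (λ.λ.1 (λ.λ.0) (1 (λ.0) (0 0))) (λ.0 (λ.0) 0)
  step 1: λ.(λ.0 (λ.0) 0) (λ.λ.0) ((λ.0 (λ.0) 0) (λ.0) (0 0))
  step 2: λ.(λ.λ.0) (λ.0) (λ.λ.0) ((λ.0 (λ.0) 0) (λ.0) (0 0))
  step 3: λ.(λ.0) (λ.λ.0) ((λ.0 (λ.0) 0) (λ.0) (0 0))
  step 4: λ.(λ.λ.0) ((λ.0 (λ.0) 0) (λ.0) (0 0))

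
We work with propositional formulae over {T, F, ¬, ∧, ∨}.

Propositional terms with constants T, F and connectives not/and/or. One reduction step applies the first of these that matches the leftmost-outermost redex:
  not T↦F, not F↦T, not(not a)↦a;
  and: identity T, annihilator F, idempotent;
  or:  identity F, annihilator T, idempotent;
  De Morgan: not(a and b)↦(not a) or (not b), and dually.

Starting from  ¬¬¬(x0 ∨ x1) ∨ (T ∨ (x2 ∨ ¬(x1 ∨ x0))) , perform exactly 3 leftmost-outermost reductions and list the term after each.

Answer: after 3 steps: (¬x0 ∧ ¬x1) ∨ T

Reduction:
  start: ¬¬¬(x0 ∨ x1) ∨ (T ∨ (x2 ∨ ¬(x1 ∨ x0)))
  →1  ¬(x0 ∨ x1) ∨ (T ∨ (x2 ∨ ¬(x1 ∨ x0)))
  →2  (¬x0 ∧ ¬x1) ∨ (T ∨ (x2 ∨ ¬(x1 ∨ x0)))
  →3  (¬x0 ∧ ¬x1) ∨ T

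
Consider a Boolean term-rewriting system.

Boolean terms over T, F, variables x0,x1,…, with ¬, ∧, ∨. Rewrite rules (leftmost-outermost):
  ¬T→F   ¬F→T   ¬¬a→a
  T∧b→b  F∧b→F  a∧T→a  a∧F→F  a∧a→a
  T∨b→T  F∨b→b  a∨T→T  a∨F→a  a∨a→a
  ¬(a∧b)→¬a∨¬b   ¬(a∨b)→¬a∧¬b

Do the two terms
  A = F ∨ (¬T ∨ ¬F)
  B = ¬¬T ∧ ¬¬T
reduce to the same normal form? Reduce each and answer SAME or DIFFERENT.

Answer: SAME — A ⇓ T, B ⇓ T

Derivation:
Term A:
  start: F ∨ (¬T ∨ ¬F)
  →1  ¬T ∨ ¬F
  →2  F ∨ ¬F
  →3  ¬F
  →4  T

Term B:
  start: ¬¬T ∧ ¬¬T
  →1  ¬¬T
  →2  T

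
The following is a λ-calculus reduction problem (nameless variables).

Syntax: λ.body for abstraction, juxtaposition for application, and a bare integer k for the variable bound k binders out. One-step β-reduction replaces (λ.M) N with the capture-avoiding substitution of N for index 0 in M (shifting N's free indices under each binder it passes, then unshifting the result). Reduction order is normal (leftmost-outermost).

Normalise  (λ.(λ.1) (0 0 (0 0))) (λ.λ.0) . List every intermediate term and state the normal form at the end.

  start: (λ.(λ.1) (0 0 (0 0))) (λ.λ.0)
  →1  (λ.λ.λ.0) ((λ.λ.0) (λ.λ.0) ((λ.λ.0) (λ.λ.0)))
  →2  λ.λ.0

Answer: normal form = λ.λ.0  (in 2 steps)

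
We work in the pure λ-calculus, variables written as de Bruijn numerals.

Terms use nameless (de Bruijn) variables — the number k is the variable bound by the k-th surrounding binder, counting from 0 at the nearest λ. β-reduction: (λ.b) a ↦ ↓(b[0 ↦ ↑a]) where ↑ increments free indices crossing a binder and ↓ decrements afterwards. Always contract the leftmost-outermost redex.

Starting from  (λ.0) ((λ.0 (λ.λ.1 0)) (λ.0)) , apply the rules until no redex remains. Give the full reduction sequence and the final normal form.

  start: (λ.0) ((λ.0 (λ.λ.1 0)) (λ.0))
  [1] (λ.0 (λ.λ.1 0)) (λ.0)
  [2] (λ.0) (λ.λ.1 0)
  [3] λ.λ.1 0

Answer: normal form = λ.λ.1 0  (in 3 steps)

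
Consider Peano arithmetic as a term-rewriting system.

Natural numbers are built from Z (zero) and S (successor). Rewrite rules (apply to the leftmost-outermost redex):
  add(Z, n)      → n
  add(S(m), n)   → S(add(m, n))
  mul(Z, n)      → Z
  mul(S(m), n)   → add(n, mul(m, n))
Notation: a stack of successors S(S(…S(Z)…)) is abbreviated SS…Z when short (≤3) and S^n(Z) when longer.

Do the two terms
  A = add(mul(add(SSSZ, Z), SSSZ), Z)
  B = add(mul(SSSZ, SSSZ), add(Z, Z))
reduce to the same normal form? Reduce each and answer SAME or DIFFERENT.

Term A:
  start: add(mul(add(SSSZ, Z), SSSZ), Z)
  [1] add(mul(S(add(SSZ, Z)), SSSZ), Z)
  [2] add(add(SSSZ, mul(add(SSZ, Z), SSSZ)), Z)
  [3] add(S(add(SSZ, mul(add(SSZ, Z), SSSZ))), Z)
  [4] S(add(add(SSZ, mul(add(SSZ, Z), SSSZ)), Z))
  [5] S(add(S(add(SZ, mul(add(SSZ, Z), SSSZ))), Z))
  [6] S(S(add(add(SZ, mul(add(SSZ, Z), SSSZ)), Z)))
  [7] S(S(add(S(add(Z, mul(add(SSZ, Z), SSSZ))), Z)))
  [8] S(S(S(add(add(Z, mul(add(SSZ, Z), SSSZ)), Z))))
  [9] S(S(S(add(mul(add(SSZ, Z), SSSZ), Z))))
  [10] S(S(S(add(mul(S(add(SZ, Z)), SSSZ), Z))))
  [11] S(S(S(add(add(SSSZ, mul(add(SZ, Z), SSSZ)), Z))))
  [12] S(S(S(add(S(add(SSZ, mul(add(SZ, Z), SSSZ))), Z))))
  [13] S(S(S(S(add(add(SSZ, mul(add(SZ, Z), SSSZ)), Z)))))
  [14] S(S(S(S(add(S(add(SZ, mul(add(SZ, Z), SSSZ))), Z)))))
  [15] S(S(S(S(S(add(add(SZ, mul(add(SZ, Z), SSSZ)), Z))))))
  [16] S(S(S(S(S(add(S(add(Z, mul(add(SZ, Z), SSSZ))), Z))))))
  [17] S(S(S(S(S(S(add(add(Z, mul(add(SZ, Z), SSSZ)), Z)))))))
  [18] S(S(S(S(S(S(add(mul(add(SZ, Z), SSSZ), Z)))))))
  [19] S(S(S(S(S(S(add(mul(S(add(Z, Z)), SSSZ), Z)))))))
  [20] S(S(S(S(S(S(add(add(SSSZ, mul(add(Z, Z), SSSZ)), Z)))))))
  [21] S(S(S(S(S(S(add(S(add(SSZ, mul(add(Z, Z), SSSZ))), Z)))))))
  [22] S(S(S(S(S(S(S(add(add(SSZ, mul(add(Z, Z), SSSZ)), Z))))))))
  [23] S(S(S(S(S(S(S(add(S(add(SZ, mul(add(Z, Z), SSSZ))), Z))))))))
  [24] S(S(S(S(S(S(S(S(add(add(SZ, mul(add(Z, Z), SSSZ)), Z)))))))))
  [25] S(S(S(S(S(S(S(S(add(S(add(Z, mul(add(Z, Z), SSSZ))), Z)))))))))
  [26] S(S(S(S(S(S(S(S(S(add(add(Z, mul(add(Z, Z), SSSZ)), Z))))))))))
  [27] S(S(S(S(S(S(S(S(S(add(mul(add(Z, Z), SSSZ), Z))))))))))
  [28] S(S(S(S(S(S(S(S(S(add(mul(Z, SSSZ), Z))))))))))
  [29] S(S(S(S(S(S(S(S(S(add(Z, Z))))))))))
  [30] S^9(Z)

Term B:
  start: add(mul(SSSZ, SSSZ), add(Z, Z))
  [1] add(add(SSSZ, mul(SSZ, SSSZ)), add(Z, Z))
  [2] add(S(add(SSZ, mul(SSZ, SSSZ))), add(Z, Z))
  [3] S(add(add(SSZ, mul(SSZ, SSSZ)), add(Z, Z)))
  [4] S(add(S(add(SZ, mul(SSZ, SSSZ))), add(Z, Z)))
  [5] S(S(add(add(SZ, mul(SSZ, SSSZ)), add(Z, Z))))
  [6] S(S(add(S(add(Z, mul(SSZ, SSSZ))), add(Z, Z))))
  [7] S(S(S(add(add(Z, mul(SSZ, SSSZ)), add(Z, Z)))))
  [8] S(S(S(add(mul(SSZ, SSSZ), add(Z, Z)))))
  [9] S(S(S(add(add(SSSZ, mul(SZ, SSSZ)), add(Z, Z)))))
  [10] S(S(S(add(S(add(SSZ, mul(SZ, SSSZ))), add(Z, Z)))))
  [11] S(S(S(S(add(add(SSZ, mul(SZ, SSSZ)), add(Z, Z))))))
  [12] S(S(S(S(add(S(add(SZ, mul(SZ, SSSZ))), add(Z, Z))))))
  [13] S(S(S(S(S(add(add(SZ, mul(SZ, SSSZ)), add(Z, Z)))))))
  [14] S(S(S(S(S(add(S(add(Z, mul(SZ, SSSZ))), add(Z, Z)))))))
  [15] S(S(S(S(S(S(add(add(Z, mul(SZ, SSSZ)), add(Z, Z))))))))
  [16] S(S(S(S(S(S(add(mul(SZ, SSSZ), add(Z, Z))))))))
  [17] S(S(S(S(S(S(add(add(SSSZ, mul(Z, SSSZ)), add(Z, Z))))))))
  [18] S(S(S(S(S(S(add(S(add(SSZ, mul(Z, SSSZ))), add(Z, Z))))))))
  [19] S(S(S(S(S(S(S(add(add(SSZ, mul(Z, SSSZ)), add(Z, Z)))))))))
  [20] S(S(S(S(S(S(S(add(S(add(SZ, mul(Z, SSSZ))), add(Z, Z)))))))))
  [21] S(S(S(S(S(S(S(S(add(add(SZ, mul(Z, SSSZ)), add(Z, Z))))))))))
  [22] S(S(S(S(S(S(S(S(add(S(add(Z, mul(Z, SSSZ))), add(Z, Z))))))))))
  [23] S(S(S(S(S(S(S(S(S(add(add(Z, mul(Z, SSSZ)), add(Z, Z)))))))))))
  [24] S(S(S(S(S(S(S(S(S(add(mul(Z, SSSZ), add(Z, Z)))))))))))
  [25] S(S(S(S(S(S(S(S(S(add(Z, add(Z, Z)))))))))))
  [26] S(S(S(S(S(S(S(S(S(add(Z, Z))))))))))
  [27] S^9(Z)

Answer: SAME — A ⇓ S^9(Z), B ⇓ S^9(Z)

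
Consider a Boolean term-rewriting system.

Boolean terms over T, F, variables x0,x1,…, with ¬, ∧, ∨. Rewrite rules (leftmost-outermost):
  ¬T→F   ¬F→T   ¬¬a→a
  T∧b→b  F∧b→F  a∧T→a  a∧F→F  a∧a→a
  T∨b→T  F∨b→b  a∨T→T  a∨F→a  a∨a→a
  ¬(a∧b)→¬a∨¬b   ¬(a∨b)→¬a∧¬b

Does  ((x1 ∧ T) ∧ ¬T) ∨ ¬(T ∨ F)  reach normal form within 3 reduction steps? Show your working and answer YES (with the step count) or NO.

Answer: NO — after 3 steps the term is F ∨ ¬(T ∨ F), not yet normal

Working:
  start: ((x1 ∧ T) ∧ ¬T) ∨ ¬(T ∨ F)
  [1] (x1 ∧ ¬T) ∨ ¬(T ∨ F)
  [2] (x1 ∧ F) ∨ ¬(T ∨ F)
  [3] F ∨ ¬(T ∨ F)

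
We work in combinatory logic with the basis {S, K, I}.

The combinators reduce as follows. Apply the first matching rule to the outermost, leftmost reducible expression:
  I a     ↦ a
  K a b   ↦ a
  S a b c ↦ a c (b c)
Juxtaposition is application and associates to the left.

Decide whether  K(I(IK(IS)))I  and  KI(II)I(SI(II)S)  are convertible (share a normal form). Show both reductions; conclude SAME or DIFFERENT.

Term A:
  start: K(I(IK(IS)))I
  step 1: I(IK(IS))
  step 2: IK(IS)
  step 3: K(IS)
  step 4: KS

Term B:
  start: KI(II)I(SI(II)S)
  step 1: II(SI(II)S)
  step 2: I(SI(II)S)
  step 3: SI(II)S
  step 4: IS(IIS)
  step 5: S(IIS)
  step 6: S(IS)
  step 7: SS

Answer: DIFFERENT — A ⇓ KS, B ⇓ SS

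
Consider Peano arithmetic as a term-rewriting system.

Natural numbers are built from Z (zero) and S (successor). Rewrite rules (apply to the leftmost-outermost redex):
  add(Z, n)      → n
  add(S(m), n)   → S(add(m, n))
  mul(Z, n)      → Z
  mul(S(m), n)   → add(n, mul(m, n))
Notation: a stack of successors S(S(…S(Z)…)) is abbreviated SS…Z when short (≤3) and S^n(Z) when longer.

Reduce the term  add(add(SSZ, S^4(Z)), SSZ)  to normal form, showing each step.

Answer: normal form = S^8(Z)  (in 10 steps)

Reduction:
  start: add(add(SSZ, S^4(Z)), SSZ)
  →1  add(S(add(SZ, S^4(Z))), SSZ)
  →2  S(add(add(SZ, S^4(Z)), SSZ))
  →3  S(add(S(add(Z, S^4(Z))), SSZ))
  →4  S(S(add(add(Z, S^4(Z)), SSZ)))
  →5  S(S(add(S^4(Z), SSZ)))
  →6  S(S(S(add(SSSZ, SSZ))))
  →7  S(S(S(S(add(SSZ, SSZ)))))
  →8  S(S(S(S(S(add(SZ, SSZ))))))
  →9  S(S(S(S(S(S(add(Z, SSZ)))))))
  →10  S^8(Z)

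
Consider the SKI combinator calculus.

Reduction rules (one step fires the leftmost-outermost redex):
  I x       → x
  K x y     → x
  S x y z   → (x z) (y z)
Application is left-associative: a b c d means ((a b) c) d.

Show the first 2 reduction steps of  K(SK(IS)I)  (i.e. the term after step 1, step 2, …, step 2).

Answer: after 2 steps: KI

Reduction:
  start: K(SK(IS)I)
  [1] K(KI(ISI))
  [2] KI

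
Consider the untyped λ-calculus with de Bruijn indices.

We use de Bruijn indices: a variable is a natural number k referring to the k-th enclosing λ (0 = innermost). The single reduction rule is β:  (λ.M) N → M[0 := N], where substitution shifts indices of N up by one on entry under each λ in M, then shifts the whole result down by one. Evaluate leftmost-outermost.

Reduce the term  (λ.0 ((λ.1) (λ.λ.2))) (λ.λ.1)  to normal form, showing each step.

  start: (λ.0 ((λ.1) (λ.λ.2))) (λ.λ.1)
  →1  (λ.λ.1) ((λ.λ.λ.1) (λ.λ.λ.λ.1))
  →2  λ.(λ.λ.λ.1) (λ.λ.λ.λ.1)
  →3  λ.λ.λ.1

Answer: normal form = λ.λ.λ.1  (in 3 steps)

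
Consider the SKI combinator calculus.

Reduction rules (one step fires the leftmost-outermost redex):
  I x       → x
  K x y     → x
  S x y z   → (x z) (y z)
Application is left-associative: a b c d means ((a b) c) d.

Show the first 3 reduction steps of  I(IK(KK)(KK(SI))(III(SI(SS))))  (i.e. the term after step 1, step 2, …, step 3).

Answer: after 3 steps: KK(III(SI(SS)))

Derivation:
  start: I(IK(KK)(KK(SI))(III(SI(SS))))
  →1  IK(KK)(KK(SI))(III(SI(SS)))
  →2  K(KK)(KK(SI))(III(SI(SS)))
  →3  KK(III(SI(SS)))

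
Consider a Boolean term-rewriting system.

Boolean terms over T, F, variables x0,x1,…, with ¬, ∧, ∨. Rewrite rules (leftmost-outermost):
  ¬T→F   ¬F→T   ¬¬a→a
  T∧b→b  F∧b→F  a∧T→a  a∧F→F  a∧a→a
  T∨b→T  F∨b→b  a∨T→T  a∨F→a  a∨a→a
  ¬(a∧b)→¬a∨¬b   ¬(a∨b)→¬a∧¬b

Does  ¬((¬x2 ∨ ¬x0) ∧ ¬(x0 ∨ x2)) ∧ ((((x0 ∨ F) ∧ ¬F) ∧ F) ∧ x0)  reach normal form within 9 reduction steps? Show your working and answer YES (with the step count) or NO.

Answer: YES — reaches normal form F in 8 ≤ 9 steps

Reduction:
  start: ¬((¬x2 ∨ ¬x0) ∧ ¬(x0 ∨ x2)) ∧ ((((x0 ∨ F) ∧ ¬F) ∧ F) ∧ x0)
  →1  (¬(¬x2 ∨ ¬x0) ∨ ¬¬(x0 ∨ x2)) ∧ ((((x0 ∨ F) ∧ ¬F) ∧ F) ∧ x0)
  →2  ((¬¬x2 ∧ ¬¬x0) ∨ ¬¬(x0 ∨ x2)) ∧ ((((x0 ∨ F) ∧ ¬F) ∧ F) ∧ x0)
  →3  ((x2 ∧ ¬¬x0) ∨ ¬¬(x0 ∨ x2)) ∧ ((((x0 ∨ F) ∧ ¬F) ∧ F) ∧ x0)
  →4  ((x2 ∧ x0) ∨ ¬¬(x0 ∨ x2)) ∧ ((((x0 ∨ F) ∧ ¬F) ∧ F) ∧ x0)
  →5  ((x2 ∧ x0) ∨ (x0 ∨ x2)) ∧ ((((x0 ∨ F) ∧ ¬F) ∧ F) ∧ x0)
  →6  ((x2 ∧ x0) ∨ (x0 ∨ x2)) ∧ (F ∧ x0)
  →7  ((x2 ∧ x0) ∨ (x0 ∨ x2)) ∧ F
  →8  F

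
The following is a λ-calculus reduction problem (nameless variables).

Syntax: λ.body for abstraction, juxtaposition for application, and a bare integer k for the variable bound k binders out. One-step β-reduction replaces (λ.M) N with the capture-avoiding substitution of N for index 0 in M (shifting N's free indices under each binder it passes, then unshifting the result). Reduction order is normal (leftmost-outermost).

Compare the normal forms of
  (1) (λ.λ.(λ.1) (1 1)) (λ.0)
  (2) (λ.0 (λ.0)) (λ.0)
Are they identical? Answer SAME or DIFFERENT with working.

Answer: SAME — A ⇓ λ.0, B ⇓ λ.0

Derivation:
Term A:
  start: (λ.λ.(λ.1) (1 1)) (λ.0)
  [1] λ.(λ.1) ((λ.0) (λ.0))
  [2] λ.0

Term B:
  start: (λ.0 (λ.0)) (λ.0)
  [1] (λ.0) (λ.0)
  [2] λ.0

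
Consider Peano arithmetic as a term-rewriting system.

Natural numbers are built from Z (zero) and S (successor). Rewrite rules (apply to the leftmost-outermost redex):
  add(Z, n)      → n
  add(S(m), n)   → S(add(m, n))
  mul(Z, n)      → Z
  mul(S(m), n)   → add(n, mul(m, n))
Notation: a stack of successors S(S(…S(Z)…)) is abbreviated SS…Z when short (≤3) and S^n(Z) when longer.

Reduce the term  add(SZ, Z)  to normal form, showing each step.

Answer: normal form = SZ  (in 2 steps)

Working:
  start: add(SZ, Z)
  →1  S(add(Z, Z))
  →2  SZ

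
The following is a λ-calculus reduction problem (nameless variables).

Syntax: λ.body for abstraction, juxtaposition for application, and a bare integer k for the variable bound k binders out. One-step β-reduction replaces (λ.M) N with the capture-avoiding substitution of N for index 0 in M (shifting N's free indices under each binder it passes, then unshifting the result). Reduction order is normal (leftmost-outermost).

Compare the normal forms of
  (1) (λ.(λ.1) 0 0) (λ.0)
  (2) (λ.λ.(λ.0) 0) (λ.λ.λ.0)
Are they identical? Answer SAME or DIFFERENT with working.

Term A:
  start: (λ.(λ.1) 0 0) (λ.0)
  →1  (λ.λ.0) (λ.0) (λ.0)
  →2  (λ.0) (λ.0)
  →3  λ.0

Term B:
  start: (λ.λ.(λ.0) 0) (λ.λ.λ.0)
  →1  λ.(λ.0) 0
  →2  λ.0

Answer: SAME — A ⇓ λ.0, B ⇓ λ.0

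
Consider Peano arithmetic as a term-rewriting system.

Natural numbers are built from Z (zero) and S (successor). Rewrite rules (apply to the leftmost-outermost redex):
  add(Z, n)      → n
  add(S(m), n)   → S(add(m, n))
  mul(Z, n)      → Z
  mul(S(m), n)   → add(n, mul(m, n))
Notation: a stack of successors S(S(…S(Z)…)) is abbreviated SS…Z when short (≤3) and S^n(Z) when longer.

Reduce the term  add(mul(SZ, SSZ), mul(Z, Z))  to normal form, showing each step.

Answer: normal form = SSZ  (in 9 steps)

Reduction:
  start: add(mul(SZ, SSZ), mul(Z, Z))
  →1  add(add(SSZ, mul(Z, SSZ)), mul(Z, Z))
  →2  add(S(add(SZ, mul(Z, SSZ))), mul(Z, Z))
  →3  S(add(add(SZ, mul(Z, SSZ)), mul(Z, Z)))
  →4  S(add(S(add(Z, mul(Z, SSZ))), mul(Z, Z)))
  →5  S(S(add(add(Z, mul(Z, SSZ)), mul(Z, Z))))
  →6  S(S(add(mul(Z, SSZ), mul(Z, Z))))
  →7  S(S(add(Z, mul(Z, Z))))
  →8  S(S(mul(Z, Z)))
  →9  SSZ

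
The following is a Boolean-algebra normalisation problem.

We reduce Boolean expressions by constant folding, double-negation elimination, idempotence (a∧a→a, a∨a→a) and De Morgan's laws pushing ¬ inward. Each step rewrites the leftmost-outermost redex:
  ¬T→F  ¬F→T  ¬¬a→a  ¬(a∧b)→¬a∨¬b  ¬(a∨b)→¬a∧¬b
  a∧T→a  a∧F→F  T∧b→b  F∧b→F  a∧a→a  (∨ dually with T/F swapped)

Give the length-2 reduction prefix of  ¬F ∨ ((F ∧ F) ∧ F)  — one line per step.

Answer: after 2 steps: T

Derivation:
  start: ¬F ∨ ((F ∧ F) ∧ F)
  step 1: T ∨ ((F ∧ F) ∧ F)
  step 2: T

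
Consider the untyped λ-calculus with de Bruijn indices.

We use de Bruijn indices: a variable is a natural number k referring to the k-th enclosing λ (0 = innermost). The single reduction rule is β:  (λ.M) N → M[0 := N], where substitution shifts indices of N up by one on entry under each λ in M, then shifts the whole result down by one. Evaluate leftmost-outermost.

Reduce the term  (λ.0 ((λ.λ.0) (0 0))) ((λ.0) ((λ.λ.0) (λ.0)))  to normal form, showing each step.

  start: (λ.0 ((λ.λ.0) (0 0))) ((λ.0) ((λ.λ.0) (λ.0)))
  [1] (λ.0) ((λ.λ.0) (λ.0)) ((λ.λ.0) ((λ.0) ((λ.λ.0) (λ.0)) ((λ.0) ((λ.λ.0) (λ.0)))))
  [2] (λ.λ.0) (λ.0) ((λ.λ.0) ((λ.0) ((λ.λ.0) (λ.0)) ((λ.0) ((λ.λ.0) (λ.0)))))
  [3] (λ.0) ((λ.λ.0) ((λ.0) ((λ.λ.0) (λ.0)) ((λ.0) ((λ.λ.0) (λ.0)))))
  [4] (λ.λ.0) ((λ.0) ((λ.λ.0) (λ.0)) ((λ.0) ((λ.λ.0) (λ.0))))
  [5] λ.0

Answer: normal form = λ.0  (in 5 steps)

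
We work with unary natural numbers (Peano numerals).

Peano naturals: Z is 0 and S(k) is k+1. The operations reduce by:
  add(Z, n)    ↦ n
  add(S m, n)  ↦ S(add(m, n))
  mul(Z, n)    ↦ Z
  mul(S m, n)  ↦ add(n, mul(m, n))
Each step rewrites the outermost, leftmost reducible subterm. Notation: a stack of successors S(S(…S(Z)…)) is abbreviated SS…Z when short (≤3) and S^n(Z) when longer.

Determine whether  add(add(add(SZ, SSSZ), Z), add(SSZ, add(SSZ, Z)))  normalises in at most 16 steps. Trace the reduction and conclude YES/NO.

Answer: NO — after 16 steps the term is S(S(S(S(S(S(S(add(SZ, Z)))))))), not yet normal

Reduction:
  start: add(add(add(SZ, SSSZ), Z), add(SSZ, add(SSZ, Z)))
  →1  add(add(S(add(Z, SSSZ)), Z), add(SSZ, add(SSZ, Z)))
  →2  add(S(add(add(Z, SSSZ), Z)), add(SSZ, add(SSZ, Z)))
  →3  S(add(add(add(Z, SSSZ), Z), add(SSZ, add(SSZ, Z))))
  →4  S(add(add(SSSZ, Z), add(SSZ, add(SSZ, Z))))
  →5  S(add(S(add(SSZ, Z)), add(SSZ, add(SSZ, Z))))
  →6  S(S(add(add(SSZ, Z), add(SSZ, add(SSZ, Z)))))
  →7  S(S(add(S(add(SZ, Z)), add(SSZ, add(SSZ, Z)))))
  →8  S(S(S(add(add(SZ, Z), add(SSZ, add(SSZ, Z))))))
  →9  S(S(S(add(S(add(Z, Z)), add(SSZ, add(SSZ, Z))))))
  →10  S(S(S(S(add(add(Z, Z), add(SSZ, add(SSZ, Z)))))))
  →11  S(S(S(S(add(Z, add(SSZ, add(SSZ, Z)))))))
  →12  S(S(S(S(add(SSZ, add(SSZ, Z))))))
  →13  S(S(S(S(S(add(SZ, add(SSZ, Z)))))))
  →14  S(S(S(S(S(S(add(Z, add(SSZ, Z))))))))
  →15  S(S(S(S(S(S(add(SSZ, Z)))))))
  →16  S(S(S(S(S(S(S(add(SZ, Z))))))))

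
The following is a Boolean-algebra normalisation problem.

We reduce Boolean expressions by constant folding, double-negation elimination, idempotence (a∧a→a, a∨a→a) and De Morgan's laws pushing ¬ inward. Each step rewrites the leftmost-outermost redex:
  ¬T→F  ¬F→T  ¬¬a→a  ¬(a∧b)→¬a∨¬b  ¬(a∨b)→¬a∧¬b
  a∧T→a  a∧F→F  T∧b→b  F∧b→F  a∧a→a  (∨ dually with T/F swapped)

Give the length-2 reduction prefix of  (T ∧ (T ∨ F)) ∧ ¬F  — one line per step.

  start: (T ∧ (T ∨ F)) ∧ ¬F
  [1] (T ∨ F) ∧ ¬F
  [2] T ∧ ¬F

Answer: after 2 steps: T ∧ ¬F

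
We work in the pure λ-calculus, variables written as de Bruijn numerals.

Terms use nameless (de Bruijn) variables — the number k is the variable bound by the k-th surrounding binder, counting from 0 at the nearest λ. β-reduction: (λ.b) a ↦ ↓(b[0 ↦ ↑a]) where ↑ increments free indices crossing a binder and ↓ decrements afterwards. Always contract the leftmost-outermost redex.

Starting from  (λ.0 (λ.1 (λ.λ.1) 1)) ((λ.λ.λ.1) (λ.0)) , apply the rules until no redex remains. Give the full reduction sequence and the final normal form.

Answer: normal form = λ.λ.λ.λ.1  (in 6 steps)

Working:
  start: (λ.0 (λ.1 (λ.λ.1) 1)) ((λ.λ.λ.1) (λ.0))
  [1] (λ.λ.λ.1) (λ.0) (λ.(λ.λ.λ.1) (λ.0) (λ.λ.1) ((λ.λ.λ.1) (λ.0)))
  [2] (λ.λ.1) (λ.(λ.λ.λ.1) (λ.0) (λ.λ.1) ((λ.λ.λ.1) (λ.0)))
  [3] λ.λ.(λ.λ.λ.1) (λ.0) (λ.λ.1) ((λ.λ.λ.1) (λ.0))
  [4] λ.λ.(λ.λ.1) (λ.λ.1) ((λ.λ.λ.1) (λ.0))
  [5] λ.λ.(λ.λ.λ.1) ((λ.λ.λ.1) (λ.0))
  [6] λ.λ.λ.λ.1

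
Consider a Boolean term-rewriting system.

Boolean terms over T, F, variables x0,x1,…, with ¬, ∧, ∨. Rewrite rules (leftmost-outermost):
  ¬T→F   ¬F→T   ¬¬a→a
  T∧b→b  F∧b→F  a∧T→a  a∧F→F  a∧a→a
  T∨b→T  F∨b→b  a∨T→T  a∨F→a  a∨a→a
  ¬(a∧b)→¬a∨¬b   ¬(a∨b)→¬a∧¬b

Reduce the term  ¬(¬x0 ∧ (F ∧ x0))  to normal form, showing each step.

  start: ¬(¬x0 ∧ (F ∧ x0))
  →1  ¬¬x0 ∨ ¬(F ∧ x0)
  →2  x0 ∨ ¬(F ∧ x0)
  →3  x0 ∨ (¬F ∨ ¬x0)
  →4  x0 ∨ (T ∨ ¬x0)
  →5  x0 ∨ T
  →6  T

Answer: normal form = T  (in 6 steps)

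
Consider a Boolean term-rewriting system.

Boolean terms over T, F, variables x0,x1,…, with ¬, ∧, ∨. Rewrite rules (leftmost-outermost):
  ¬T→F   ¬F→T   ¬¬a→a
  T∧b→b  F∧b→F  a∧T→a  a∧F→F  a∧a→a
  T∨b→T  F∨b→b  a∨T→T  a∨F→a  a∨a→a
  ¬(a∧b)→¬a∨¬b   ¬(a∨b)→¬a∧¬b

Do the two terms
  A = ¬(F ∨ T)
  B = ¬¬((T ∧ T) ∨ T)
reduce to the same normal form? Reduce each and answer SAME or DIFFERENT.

Term A:
  start: ¬(F ∨ T)
  →1  ¬F ∧ ¬T
  →2  T ∧ ¬T
  →3  ¬T
  →4  F

Term B:
  start: ¬¬((T ∧ T) ∨ T)
  →1  (T ∧ T) ∨ T
  →2  T

Answer: DIFFERENT — A ⇓ F, B ⇓ T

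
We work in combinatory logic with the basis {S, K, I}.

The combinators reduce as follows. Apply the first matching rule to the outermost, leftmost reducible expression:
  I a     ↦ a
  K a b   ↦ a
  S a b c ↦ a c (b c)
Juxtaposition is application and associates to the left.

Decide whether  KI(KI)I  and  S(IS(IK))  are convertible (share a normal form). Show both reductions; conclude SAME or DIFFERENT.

Term A:
  start: KI(KI)I
  [1] II
  [2] I

Term B:
  start: S(IS(IK))
  [1] S(S(IK))
  [2] S(SK)

Answer: DIFFERENT — A ⇓ I, B ⇓ S(SK)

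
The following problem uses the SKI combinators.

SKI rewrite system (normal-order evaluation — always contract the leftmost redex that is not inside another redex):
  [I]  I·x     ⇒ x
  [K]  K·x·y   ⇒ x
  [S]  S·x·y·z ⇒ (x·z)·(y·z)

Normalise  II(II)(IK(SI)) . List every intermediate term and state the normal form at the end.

Answer: normal form = K(SI)  (in 5 steps)

Working:
  start: II(II)(IK(SI))
  step 1: I(II)(IK(SI))
  step 2: II(IK(SI))
  step 3: I(IK(SI))
  step 4: IK(SI)
  step 5: K(SI)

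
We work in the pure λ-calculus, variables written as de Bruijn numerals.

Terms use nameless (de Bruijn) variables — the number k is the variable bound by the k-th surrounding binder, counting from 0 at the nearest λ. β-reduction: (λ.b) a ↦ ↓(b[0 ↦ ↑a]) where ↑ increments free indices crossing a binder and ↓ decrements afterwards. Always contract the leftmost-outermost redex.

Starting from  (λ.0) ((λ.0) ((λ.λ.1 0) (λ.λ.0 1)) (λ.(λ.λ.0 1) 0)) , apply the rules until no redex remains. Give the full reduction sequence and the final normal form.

  start: (λ.0) ((λ.0) ((λ.λ.1 0) (λ.λ.0 1)) (λ.(λ.λ.0 1) 0))
  step 1: (λ.0) ((λ.λ.1 0) (λ.λ.0 1)) (λ.(λ.λ.0 1) 0)
  step 2: (λ.λ.1 0) (λ.λ.0 1) (λ.(λ.λ.0 1) 0)
  step 3: (λ.(λ.λ.0 1) 0) (λ.(λ.λ.0 1) 0)
  step 4: (λ.λ.0 1) (λ.(λ.λ.0 1) 0)
  step 5: λ.0 (λ.(λ.λ.0 1) 0)
  step 6: λ.0 (λ.λ.0 1)

Answer: normal form = λ.0 (λ.λ.0 1)  (in 6 steps)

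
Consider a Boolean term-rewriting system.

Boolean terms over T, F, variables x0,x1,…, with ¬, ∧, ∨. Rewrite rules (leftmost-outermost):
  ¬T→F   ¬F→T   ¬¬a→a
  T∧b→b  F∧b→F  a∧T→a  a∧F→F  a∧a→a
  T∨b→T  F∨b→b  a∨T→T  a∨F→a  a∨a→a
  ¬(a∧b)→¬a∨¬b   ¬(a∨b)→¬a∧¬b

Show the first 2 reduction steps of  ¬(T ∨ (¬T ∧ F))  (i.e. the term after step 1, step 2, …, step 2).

Answer: after 2 steps: F ∧ ¬(¬T ∧ F)

Derivation:
  start: ¬(T ∨ (¬T ∧ F))
  step 1: ¬T ∧ ¬(¬T ∧ F)
  step 2: F ∧ ¬(¬T ∧ F)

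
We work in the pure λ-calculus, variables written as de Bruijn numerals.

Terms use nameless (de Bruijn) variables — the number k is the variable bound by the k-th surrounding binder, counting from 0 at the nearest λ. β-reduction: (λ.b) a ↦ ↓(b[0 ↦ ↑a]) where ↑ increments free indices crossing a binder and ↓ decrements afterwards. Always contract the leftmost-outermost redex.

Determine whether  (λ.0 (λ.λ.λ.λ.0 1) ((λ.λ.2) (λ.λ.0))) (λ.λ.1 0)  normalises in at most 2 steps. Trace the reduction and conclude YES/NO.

Answer: NO — after 2 steps the term is (λ.(λ.λ.λ.λ.0 1) 0) ((λ.λ.λ.λ.1 0) (λ.λ.0)), not yet normal

Reduction:
  start: (λ.0 (λ.λ.λ.λ.0 1) ((λ.λ.2) (λ.λ.0))) (λ.λ.1 0)
  [1] (λ.λ.1 0) (λ.λ.λ.λ.0 1) ((λ.λ.λ.λ.1 0) (λ.λ.0))
  [2] (λ.(λ.λ.λ.λ.0 1) 0) ((λ.λ.λ.λ.1 0) (λ.λ.0))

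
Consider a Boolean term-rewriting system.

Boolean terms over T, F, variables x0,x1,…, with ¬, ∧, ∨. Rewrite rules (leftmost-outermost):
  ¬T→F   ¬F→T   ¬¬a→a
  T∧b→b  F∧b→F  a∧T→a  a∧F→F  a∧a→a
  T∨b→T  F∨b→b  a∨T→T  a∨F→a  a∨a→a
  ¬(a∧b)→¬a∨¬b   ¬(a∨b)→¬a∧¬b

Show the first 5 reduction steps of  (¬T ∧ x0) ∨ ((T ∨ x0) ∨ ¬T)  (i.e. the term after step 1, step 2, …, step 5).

Answer: after 5 steps: T

Derivation:
  start: (¬T ∧ x0) ∨ ((T ∨ x0) ∨ ¬T)
  step 1: (F ∧ x0) ∨ ((T ∨ x0) ∨ ¬T)
  step 2: F ∨ ((T ∨ x0) ∨ ¬T)
  step 3: (T ∨ x0) ∨ ¬T
  step 4: T ∨ ¬T
  step 5: T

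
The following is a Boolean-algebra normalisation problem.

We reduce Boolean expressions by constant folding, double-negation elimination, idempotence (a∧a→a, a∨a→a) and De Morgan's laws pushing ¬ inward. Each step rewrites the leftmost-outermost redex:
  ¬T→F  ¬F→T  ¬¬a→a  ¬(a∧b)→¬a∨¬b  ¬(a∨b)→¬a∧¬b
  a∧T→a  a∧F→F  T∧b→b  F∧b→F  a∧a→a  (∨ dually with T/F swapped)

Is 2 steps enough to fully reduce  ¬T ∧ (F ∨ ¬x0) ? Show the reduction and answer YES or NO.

Answer: YES — reaches normal form F in 2 ≤ 2 steps

Working:
  start: ¬T ∧ (F ∨ ¬x0)
  [1] F ∧ (F ∨ ¬x0)
  [2] F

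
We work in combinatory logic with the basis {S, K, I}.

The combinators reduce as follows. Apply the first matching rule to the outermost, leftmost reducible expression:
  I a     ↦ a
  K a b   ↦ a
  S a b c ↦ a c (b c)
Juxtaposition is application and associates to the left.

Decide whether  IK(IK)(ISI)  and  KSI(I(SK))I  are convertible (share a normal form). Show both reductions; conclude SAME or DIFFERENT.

Answer: DIFFERENT — A ⇓ K, B ⇓ S(SK)I

Working:
Term A:
  start: IK(IK)(ISI)
  step 1: K(IK)(ISI)
  step 2: IK
  step 3: K

Term B:
  start: KSI(I(SK))I
  step 1: S(I(SK))I
  step 2: S(SK)I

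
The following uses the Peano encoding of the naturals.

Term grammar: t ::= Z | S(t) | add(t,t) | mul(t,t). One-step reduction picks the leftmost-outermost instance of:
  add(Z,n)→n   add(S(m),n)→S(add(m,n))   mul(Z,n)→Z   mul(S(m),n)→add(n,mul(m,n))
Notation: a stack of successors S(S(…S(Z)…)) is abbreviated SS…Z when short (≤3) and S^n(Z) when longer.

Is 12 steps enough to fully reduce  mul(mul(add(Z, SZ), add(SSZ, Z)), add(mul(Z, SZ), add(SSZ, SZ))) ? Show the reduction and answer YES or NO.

  start: mul(mul(add(Z, SZ), add(SSZ, Z)), add(mul(Z, SZ), add(SSZ, SZ)))
  step 1: mul(mul(SZ, add(SSZ, Z)), add(mul(Z, SZ), add(SSZ, SZ)))
  step 2: mul(add(add(SSZ, Z), mul(Z, add(SSZ, Z))), add(mul(Z, SZ), add(SSZ, SZ)))
  step 3: mul(add(S(add(SZ, Z)), mul(Z, add(SSZ, Z))), add(mul(Z, SZ), add(SSZ, SZ)))
  step 4: mul(S(add(add(SZ, Z), mul(Z, add(SSZ, Z)))), add(mul(Z, SZ), add(SSZ, SZ)))
  step 5: add(add(mul(Z, SZ), add(SSZ, SZ)), mul(add(add(SZ, Z), mul(Z, add(SSZ, Z))), add(mul(Z, SZ), add(SSZ, SZ))))
  step 6: add(add(Z, add(SSZ, SZ)), mul(add(add(SZ, Z), mul(Z, add(SSZ, Z))), add(mul(Z, SZ), add(SSZ, SZ))))
  step 7: add(add(SSZ, SZ), mul(add(add(SZ, Z), mul(Z, add(SSZ, Z))), add(mul(Z, SZ), add(SSZ, SZ))))
  step 8: add(S(add(SZ, SZ)), mul(add(add(SZ, Z), mul(Z, add(SSZ, Z))), add(mul(Z, SZ), add(SSZ, SZ))))
  step 9: S(add(add(SZ, SZ), mul(add(add(SZ, Z), mul(Z, add(SSZ, Z))), add(mul(Z, SZ), add(SSZ, SZ)))))
  step 10: S(add(S(add(Z, SZ)), mul(add(add(SZ, Z), mul(Z, add(SSZ, Z))), add(mul(Z, SZ), add(SSZ, SZ)))))
  step 11: S(S(add(add(Z, SZ), mul(add(add(SZ, Z), mul(Z, add(SSZ, Z))), add(mul(Z, SZ), add(SSZ, SZ))))))
  step 12: S(S(add(SZ, mul(add(add(SZ, Z), mul(Z, add(SSZ, Z))), add(mul(Z, SZ), add(SSZ, SZ))))))

Answer: NO — after 12 steps the term is S(S(add(SZ, mul(add(add(SZ, Z), mul(Z, add(SSZ, Z))), add(mul(Z, SZ), add(SSZ, SZ)))))), not yet normal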